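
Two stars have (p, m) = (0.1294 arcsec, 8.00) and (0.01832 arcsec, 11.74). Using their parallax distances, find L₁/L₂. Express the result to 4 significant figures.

d₁ = 1/p₁ = 1/0.1294″ = 7.728 pc; d₂ = 1/p₂ = 1/0.01832″ = 54.585 pc.
M₁ = m₁ − 5 log₁₀ d₁ + 5 = 8.00 − 4.4403 + 5 = 8.5597.
M₂ = 11.74 − 8.6854 + 5 = 8.0546.
L₁/L₂ = 10^(0.4(M₂ − M₁)) = 10^(0.4 × (-0.5051)) = 10^(-0.20204) = 0.628.

L₁/L₂ = 0.6280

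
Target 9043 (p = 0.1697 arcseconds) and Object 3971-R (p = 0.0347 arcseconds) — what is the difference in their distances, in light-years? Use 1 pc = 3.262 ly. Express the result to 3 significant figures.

d_A = 1/0.1697″ = 5.8928 pc; d_B = 1/0.03470″ = 28.818 pc.
|d_B − d_A| = |28.818 − 5.8928| = 22.925 pc = 22.925 × 3.262 ly = 74.781 ly.

74.8 ly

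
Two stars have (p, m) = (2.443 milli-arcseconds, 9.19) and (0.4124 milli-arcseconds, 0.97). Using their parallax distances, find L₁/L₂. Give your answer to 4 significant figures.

d₁ = 1/p₁ = 1/0.002443″ = 409.33 pc; d₂ = 1/p₂ = 1/0.0004124″ = 2424.8 pc.
M₁ = m₁ − 5 log₁₀ d₁ + 5 = 9.19 − 13.0604 + 5 = 1.1296.
M₂ = 0.97 − 16.9234 + 5 = -10.9534.
L₁/L₂ = 10^(0.4(M₂ − M₁)) = 10^(0.4 × (-12.0830)) = 10^(-4.83320) = 0.000014682.

L₁/L₂ = 1.468 × 10^-5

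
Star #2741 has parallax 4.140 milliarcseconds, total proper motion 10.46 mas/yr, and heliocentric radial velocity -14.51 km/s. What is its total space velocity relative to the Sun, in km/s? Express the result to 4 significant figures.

18.81 km/s

d = 1/p = 1/0.004140″ = 241.55 pc.
μ = 10.46 mas/yr = 0.01046 ″/yr.
v_t = 4.740 μ d = 4.740 × 0.01046 × 241.55 = 11.976 km/s.
v = √(v_r² + v_t²) = √((-14.51)² + 11.976²) = √353.965 = 18.814 km/s.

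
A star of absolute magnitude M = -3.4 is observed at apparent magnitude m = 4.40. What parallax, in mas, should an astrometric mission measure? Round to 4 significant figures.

m − M = 4.40 − (-3.4) = 7.80.
d = 10^((m−M)/5 + 1) = 10^2.560 = 363.08 pc.
p = 1/d = 1/363.08 = 0.0027542 arcsec = 2.7542 mas.

2.754 mas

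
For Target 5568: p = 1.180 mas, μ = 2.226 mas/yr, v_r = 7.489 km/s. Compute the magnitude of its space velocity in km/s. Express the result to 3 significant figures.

d = 1/p = 1/0.001180″ = 847.46 pc.
μ = 2.226 mas/yr = 0.002226 ″/yr.
v_t = 4.740 μ d = 4.740 × 0.002226 × 847.46 = 8.9418 km/s.
v = √(v_r² + v_t²) = √(7.489² + 8.9418²) = √136.041 = 11.664 km/s.

11.7 km/s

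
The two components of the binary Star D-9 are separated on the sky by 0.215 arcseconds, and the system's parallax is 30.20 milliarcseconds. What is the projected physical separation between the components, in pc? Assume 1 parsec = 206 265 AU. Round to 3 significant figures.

d = 1/p = 1/0.03020″ = 33.113 pc.
At distance d (pc), an angle of θ arcsec spans θ·d AU: s = 0.215 × 33.113 = 7.1193 AU.
= 7.1193 / 206265 = 3.4515 × 10^-5 pc.

3.45 × 10^-5 pc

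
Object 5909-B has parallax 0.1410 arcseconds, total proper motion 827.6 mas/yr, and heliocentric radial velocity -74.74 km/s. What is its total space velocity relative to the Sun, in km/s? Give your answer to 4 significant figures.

79.75 km/s

d = 1/p = 1/0.1410″ = 7.0922 pc.
μ = 827.6 mas/yr = 0.8276 ″/yr.
v_t = 4.740 μ d = 4.740 × 0.8276 × 7.0922 = 27.821 km/s.
v = √(v_r² + v_t²) = √((-74.74)² + 27.821²) = √6360.08 = 79.75 km/s.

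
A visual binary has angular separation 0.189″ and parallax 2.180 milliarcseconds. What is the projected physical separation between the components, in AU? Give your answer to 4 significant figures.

d = 1/p = 1/0.002180″ = 458.72 pc.
At distance d (pc), an angle of θ arcsec spans θ·d AU: s = 0.189 × 458.72 = 86.698 AU.

86.70 AU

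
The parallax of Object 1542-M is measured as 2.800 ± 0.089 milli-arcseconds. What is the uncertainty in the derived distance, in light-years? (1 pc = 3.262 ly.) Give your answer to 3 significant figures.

37.0 ly

d = 1/p, so σ_d = σ_p / p².
σ_d = 0.0000890 / (0.002800)² = 0.0000890 / 0.00000784 = 11.352 pc = 11.352 × 3.262 ly = 37.03 ly.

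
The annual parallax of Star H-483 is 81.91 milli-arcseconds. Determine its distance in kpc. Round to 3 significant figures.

0.0122 kpc

p = 81.91 milli-arcseconds = 0.08191 arcsec.
d = 1/p = 1/0.08191 = 12.209 pc.
= 0.012209 kpc.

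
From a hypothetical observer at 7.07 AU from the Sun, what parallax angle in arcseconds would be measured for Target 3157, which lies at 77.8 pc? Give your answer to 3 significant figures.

p (arcsec) = B (AU) / d (pc).
p = 7.07 / 77.8 = 0.090874 arcsec.

0.0909 arcsec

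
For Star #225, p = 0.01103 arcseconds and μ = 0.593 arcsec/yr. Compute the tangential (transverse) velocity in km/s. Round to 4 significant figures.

d = 1/p = 1/0.01103″ = 90.662 pc.
v_t = 4.74 × μ × d = 4.74 × 0.593 × 90.662 = 254.83 km/s.

254.8 km/s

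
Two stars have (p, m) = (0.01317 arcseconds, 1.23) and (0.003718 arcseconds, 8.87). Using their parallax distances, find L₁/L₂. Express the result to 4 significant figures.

L₁/L₂ = 90.67

d₁ = 1/p₁ = 1/0.01317″ = 75.93 pc; d₂ = 1/p₂ = 1/0.003718″ = 268.96 pc.
M₁ = m₁ − 5 log₁₀ d₁ + 5 = 1.23 − 9.4021 + 5 = -3.1721.
M₂ = 8.87 − 12.1484 + 5 = 1.7216.
L₁/L₂ = 10^(0.4(M₂ − M₁)) = 10^(0.4 × 4.8937) = 10^1.95748 = 90.673.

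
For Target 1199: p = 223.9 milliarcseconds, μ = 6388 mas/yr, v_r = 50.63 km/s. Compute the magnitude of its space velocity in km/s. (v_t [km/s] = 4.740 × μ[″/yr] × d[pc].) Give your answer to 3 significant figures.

144 km/s

d = 1/p = 1/0.2239″ = 4.4663 pc.
μ = 6388 mas/yr = 6.388 ″/yr.
v_t = 4.740 μ d = 4.740 × 6.388 × 4.4663 = 135.24 km/s.
v = √(v_r² + v_t²) = √(50.63² + 135.24²) = √20853.3 = 144.41 km/s.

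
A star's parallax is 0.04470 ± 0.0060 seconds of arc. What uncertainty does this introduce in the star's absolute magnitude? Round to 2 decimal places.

M = m − 5 log₁₀ d + 5 = m + 5 log₁₀ p + 5, so ∂M/∂p = 5/(p ln 10).
σ_M = (5/ln 10) · (σ_p/p) = 2.1715 × 0.0060/0.04470 = 2.1715 × 0.13423 = 0.29148.

σ_M = 0.29 mag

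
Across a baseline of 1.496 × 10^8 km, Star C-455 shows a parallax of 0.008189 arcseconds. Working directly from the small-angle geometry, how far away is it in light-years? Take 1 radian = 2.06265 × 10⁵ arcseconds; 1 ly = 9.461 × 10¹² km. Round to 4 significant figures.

398.3 ly

θ = 0.008189″ = 0.008189/206265 = 3.9701 × 10^-8 rad.
d = B/θ = (1.496 × 10^8) / (3.9701 × 10^-8) = 3.7682 × 10^15 km = (3.7682 × 10^15) / (9.461 × 10^12) ly = 398.29 ly.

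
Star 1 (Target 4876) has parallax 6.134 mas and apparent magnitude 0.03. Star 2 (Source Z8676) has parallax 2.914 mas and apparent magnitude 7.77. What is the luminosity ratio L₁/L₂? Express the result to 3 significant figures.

d₁ = 1/p₁ = 1/0.006134″ = 163.03 pc; d₂ = 1/p₂ = 1/0.002914″ = 343.17 pc.
M₁ = m₁ − 5 log₁₀ d₁ + 5 = 0.03 − 11.0613 + 5 = -6.0313.
M₂ = 7.77 − 12.6775 + 5 = 0.0925.
L₁/L₂ = 10^(0.4(M₂ − M₁)) = 10^(0.4 × 6.1238) = 10^2.44952 = 281.53.

L₁/L₂ = 282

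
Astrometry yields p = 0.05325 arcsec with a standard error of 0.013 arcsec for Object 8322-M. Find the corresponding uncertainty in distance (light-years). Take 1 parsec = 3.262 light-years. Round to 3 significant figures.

15.0 ly

d = 1/p, so σ_d = σ_p / p².
σ_d = 0.0130 / (0.05325)² = 0.0130 / 0.0028356 = 4.5846 pc = 4.5846 × 3.262 ly = 14.955 ly.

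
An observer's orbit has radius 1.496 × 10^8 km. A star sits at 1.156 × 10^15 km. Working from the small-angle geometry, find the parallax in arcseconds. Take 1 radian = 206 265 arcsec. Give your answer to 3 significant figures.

θ ≈ B/d = (1.496 × 10^8) / (1.156 × 10^15) = 1.2941 × 10^-7 rad.
In arcseconds: 1.2941 × 10^-7 × 206265 = 0.026693″.

0.0267 arcsec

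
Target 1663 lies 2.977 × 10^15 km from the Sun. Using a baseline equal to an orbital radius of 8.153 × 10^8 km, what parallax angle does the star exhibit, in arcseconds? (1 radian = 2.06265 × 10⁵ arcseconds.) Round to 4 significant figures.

0.05649 arcsec

θ ≈ B/d = (8.153 × 10^8) / (2.977 × 10^15) = 2.7387 × 10^-7 rad.
In arcseconds: 2.7387 × 10^-7 × 206265 = 0.05649″.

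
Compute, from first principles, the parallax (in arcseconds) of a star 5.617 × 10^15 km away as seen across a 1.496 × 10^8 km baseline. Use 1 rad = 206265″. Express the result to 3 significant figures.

θ ≈ B/d = (1.496 × 10^8) / (5.617 × 10^15) = 2.6633 × 10^-8 rad.
In arcseconds: 2.6633 × 10^-8 × 206265 = 0.0054935″.

0.00549 arcsec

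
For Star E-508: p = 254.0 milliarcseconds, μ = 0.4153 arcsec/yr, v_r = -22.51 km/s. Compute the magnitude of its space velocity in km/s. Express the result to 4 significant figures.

23.81 km/s

d = 1/p = 1/0.2540″ = 3.937 pc.
v_t = 4.740 μ d = 4.740 × 0.4153 × 3.937 = 7.7501 km/s.
v = √(v_r² + v_t²) = √((-22.51)² + 7.7501²) = √566.764 = 23.807 km/s.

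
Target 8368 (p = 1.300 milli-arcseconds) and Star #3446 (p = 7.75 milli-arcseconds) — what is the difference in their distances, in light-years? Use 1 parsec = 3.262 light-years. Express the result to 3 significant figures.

d_A = 1/0.001300″ = 769.23 pc; d_B = 1/0.007750″ = 129.03 pc.
|d_B − d_A| = |129.03 − 769.23| = 640.2 pc = 640.2 × 3.262 ly = 2088.3 ly.

2090 ly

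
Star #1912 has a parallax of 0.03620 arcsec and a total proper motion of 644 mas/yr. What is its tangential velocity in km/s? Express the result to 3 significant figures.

84.3 km/s

d = 1/p = 1/0.03620″ = 27.624 pc.
μ = 644 mas/yr = 0.644 ″/yr.
v_t = 4.74 × μ × d = 4.74 × 0.644 × 27.624 = 84.324 km/s.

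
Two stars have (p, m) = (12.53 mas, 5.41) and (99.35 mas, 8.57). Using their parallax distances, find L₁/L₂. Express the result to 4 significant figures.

d₁ = 1/p₁ = 1/0.01253″ = 79.808 pc; d₂ = 1/p₂ = 1/0.09935″ = 10.065 pc.
M₁ = m₁ − 5 log₁₀ d₁ + 5 = 5.41 − 9.5102 + 5 = 0.8998.
M₂ = 8.57 − 5.0141 + 5 = 8.5559.
L₁/L₂ = 10^(0.4(M₂ − M₁)) = 10^(0.4 × 7.6561) = 10^3.06244 = 1154.6.

L₁/L₂ = 1155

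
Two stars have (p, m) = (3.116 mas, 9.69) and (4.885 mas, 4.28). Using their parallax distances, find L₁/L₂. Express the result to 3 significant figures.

L₁/L₂ = 0.0168

d₁ = 1/p₁ = 1/0.003116″ = 320.92 pc; d₂ = 1/p₂ = 1/0.004885″ = 204.71 pc.
M₁ = m₁ − 5 log₁₀ d₁ + 5 = 9.69 − 12.5320 + 5 = 2.1580.
M₂ = 4.28 − 11.5557 + 5 = -2.2757.
L₁/L₂ = 10^(0.4(M₂ − M₁)) = 10^(0.4 × (-4.4337)) = 10^(-1.77348) = 0.016847.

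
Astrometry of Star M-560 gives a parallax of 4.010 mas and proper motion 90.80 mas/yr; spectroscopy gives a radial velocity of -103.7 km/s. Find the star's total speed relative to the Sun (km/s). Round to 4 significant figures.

d = 1/p = 1/0.004010″ = 249.38 pc.
μ = 90.80 mas/yr = 0.09080 ″/yr.
v_t = 4.740 μ d = 4.740 × 0.09080 × 249.38 = 107.33 km/s.
v = √(v_r² + v_t²) = √((-103.7)² + 107.33²) = √22273.4 = 149.24 km/s.

149.2 km/s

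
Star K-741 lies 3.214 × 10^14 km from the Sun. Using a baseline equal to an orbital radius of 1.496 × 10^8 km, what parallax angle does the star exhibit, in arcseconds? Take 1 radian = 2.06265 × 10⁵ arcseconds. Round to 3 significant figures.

θ ≈ B/d = (1.496 × 10^8) / (3.214 × 10^14) = 4.6546 × 10^-7 rad.
In arcseconds: 4.6546 × 10^-7 × 206265 = 0.096008″.

0.0960 arcsec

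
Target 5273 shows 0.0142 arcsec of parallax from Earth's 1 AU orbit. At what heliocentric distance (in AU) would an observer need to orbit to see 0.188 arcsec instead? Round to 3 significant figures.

13.2 AU

Parallax scales linearly with baseline: p ∝ B, so B = p_target / p_Earth × 1 AU.
B = 0.188 / 0.0142 = 13.239 AU.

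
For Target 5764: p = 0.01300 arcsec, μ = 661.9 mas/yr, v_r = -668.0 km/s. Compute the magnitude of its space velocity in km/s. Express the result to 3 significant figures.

d = 1/p = 1/0.01300″ = 76.923 pc.
μ = 661.9 mas/yr = 0.6619 ″/yr.
v_t = 4.740 μ d = 4.740 × 0.6619 × 76.923 = 241.34 km/s.
v = √(v_r² + v_t²) = √((-668.0)² + 241.34²) = √504469 = 710.26 km/s.

710 km/s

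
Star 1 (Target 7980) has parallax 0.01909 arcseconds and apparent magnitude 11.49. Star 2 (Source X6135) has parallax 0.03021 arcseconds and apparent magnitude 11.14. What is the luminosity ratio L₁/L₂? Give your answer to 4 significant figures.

d₁ = 1/p₁ = 1/0.01909″ = 52.383 pc; d₂ = 1/p₂ = 1/0.03021″ = 33.102 pc.
M₁ = m₁ − 5 log₁₀ d₁ + 5 = 11.49 − 8.5960 + 5 = 7.8940.
M₂ = 11.14 − 7.5993 + 5 = 8.5407.
L₁/L₂ = 10^(0.4(M₂ − M₁)) = 10^(0.4 × 0.6467) = 10^0.25868 = 1.8142.

L₁/L₂ = 1.814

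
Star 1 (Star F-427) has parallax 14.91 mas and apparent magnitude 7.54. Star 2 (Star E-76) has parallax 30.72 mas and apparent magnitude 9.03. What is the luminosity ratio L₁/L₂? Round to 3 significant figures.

d₁ = 1/p₁ = 1/0.01491″ = 67.069 pc; d₂ = 1/p₂ = 1/0.03072″ = 32.552 pc.
M₁ = m₁ − 5 log₁₀ d₁ + 5 = 7.54 − 9.1326 + 5 = 3.4074.
M₂ = 9.03 − 7.5629 + 5 = 6.4671.
L₁/L₂ = 10^(0.4(M₂ − M₁)) = 10^(0.4 × 3.0597) = 10^1.22388 = 16.745.

L₁/L₂ = 16.7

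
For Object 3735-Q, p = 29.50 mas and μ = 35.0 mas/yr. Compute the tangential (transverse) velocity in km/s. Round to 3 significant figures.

5.62 km/s

d = 1/p = 1/0.02950″ = 33.898 pc.
μ = 35.0 mas/yr = 0.0350 ″/yr.
v_t = 4.74 × μ × d = 4.74 × 0.0350 × 33.898 = 5.6237 km/s.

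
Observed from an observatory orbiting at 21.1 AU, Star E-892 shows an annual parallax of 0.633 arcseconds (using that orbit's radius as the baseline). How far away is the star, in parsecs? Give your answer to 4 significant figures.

With baseline B (in AU) and parallax p (in arcsec), d = B/p parsecs.
d = 21.1 / 0.633 = 33.333 pc.

33.33 pc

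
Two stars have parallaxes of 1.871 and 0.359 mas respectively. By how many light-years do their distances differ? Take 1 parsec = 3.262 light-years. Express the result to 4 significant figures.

d_A = 1/0.001871″ = 534.47 pc; d_B = 1/0.0003590″ = 2785.5 pc.
|d_B − d_A| = |2785.5 − 534.47| = 2251 pc = 2251 × 3.262 ly = 7342.8 ly.

7343 ly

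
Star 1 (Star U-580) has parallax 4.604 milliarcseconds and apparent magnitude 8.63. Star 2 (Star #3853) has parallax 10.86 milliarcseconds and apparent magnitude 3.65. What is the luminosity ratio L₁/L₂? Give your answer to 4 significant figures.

L₁/L₂ = 0.05667

d₁ = 1/p₁ = 1/0.004604″ = 217.2 pc; d₂ = 1/p₂ = 1/0.01086″ = 92.081 pc.
M₁ = m₁ − 5 log₁₀ d₁ + 5 = 8.63 − 11.6843 + 5 = 1.9457.
M₂ = 3.65 − 9.8209 + 5 = -1.1709.
L₁/L₂ = 10^(0.4(M₂ − M₁)) = 10^(0.4 × (-3.1166)) = 10^(-1.24664) = 0.056671.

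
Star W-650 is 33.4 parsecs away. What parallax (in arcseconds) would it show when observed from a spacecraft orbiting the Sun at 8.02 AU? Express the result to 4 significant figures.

p (arcsec) = B (AU) / d (pc).
p = 8.02 / 33.4 = 0.24012 arcsec.

0.2401 arcsec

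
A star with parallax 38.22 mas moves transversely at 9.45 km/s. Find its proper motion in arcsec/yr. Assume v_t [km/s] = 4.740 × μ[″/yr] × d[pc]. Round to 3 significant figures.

0.0762 arcsec/yr

d = 1/p = 1/0.03822″ = 26.164 pc.
μ = v_t / (4.74 d) = 9.45 / (4.74 × 26.164) = 9.45 / 124.02 = 0.076197 ″/yr.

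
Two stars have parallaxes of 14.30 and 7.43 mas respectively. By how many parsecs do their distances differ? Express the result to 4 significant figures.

64.66 pc

d_A = 1/0.01430″ = 69.93 pc; d_B = 1/0.007430″ = 134.59 pc.
|d_B − d_A| = |134.59 − 69.93| = 64.66 pc.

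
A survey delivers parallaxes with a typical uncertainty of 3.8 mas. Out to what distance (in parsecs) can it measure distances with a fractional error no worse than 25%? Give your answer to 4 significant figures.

65.79 pc

σ_d/d = σ_p/p, so the condition is σ_p/p ≤ 0.25, i.e. p ≥ σ_p/0.25.
p_min = 3.8/0.25 = 15.2 mas = 0.0152 arcsec.
d_max = 1/p_min = 1/0.0152 = 65.789 pc.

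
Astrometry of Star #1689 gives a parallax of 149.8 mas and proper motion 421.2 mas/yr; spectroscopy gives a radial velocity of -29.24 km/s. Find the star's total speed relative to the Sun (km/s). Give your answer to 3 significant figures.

d = 1/p = 1/0.1498″ = 6.6756 pc.
μ = 421.2 mas/yr = 0.4212 ″/yr.
v_t = 4.740 μ d = 4.740 × 0.4212 × 6.6756 = 13.328 km/s.
v = √(v_r² + v_t²) = √((-29.24)² + 13.328²) = √1032.61 = 32.134 km/s.

32.1 km/s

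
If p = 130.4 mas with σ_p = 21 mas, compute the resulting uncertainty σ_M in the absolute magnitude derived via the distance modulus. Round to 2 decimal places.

M = m − 5 log₁₀ d + 5 = m + 5 log₁₀ p + 5, so ∂M/∂p = 5/(p ln 10).
σ_M = (5/ln 10) · (σ_p/p) = 2.1715 × 21/130.4 = 2.1715 × 0.16104 = 0.3497.

σ_M = 0.35 mag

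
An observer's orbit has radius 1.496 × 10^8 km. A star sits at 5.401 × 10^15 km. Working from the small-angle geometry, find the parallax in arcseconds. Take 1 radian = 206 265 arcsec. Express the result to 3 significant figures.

0.00571 arcsec

θ ≈ B/d = (1.496 × 10^8) / (5.401 × 10^15) = 2.7699 × 10^-8 rad.
In arcseconds: 2.7699 × 10^-8 × 206265 = 0.0057133″.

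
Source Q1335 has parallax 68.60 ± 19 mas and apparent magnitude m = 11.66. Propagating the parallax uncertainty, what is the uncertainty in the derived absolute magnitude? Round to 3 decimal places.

σ_M = 0.601 mag

M = m − 5 log₁₀ d + 5 = m + 5 log₁₀ p + 5, so ∂M/∂p = 5/(p ln 10).
σ_M = (5/ln 10) · (σ_p/p) = 2.1715 × 19/68.60 = 2.1715 × 0.27697 = 0.60144.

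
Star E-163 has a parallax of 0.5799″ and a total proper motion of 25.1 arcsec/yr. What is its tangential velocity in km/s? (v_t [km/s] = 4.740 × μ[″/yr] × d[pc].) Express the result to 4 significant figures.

205.2 km/s

d = 1/p = 1/0.5799″ = 1.7244 pc.
v_t = 4.74 × μ × d = 4.74 × 25.1 × 1.7244 = 205.16 km/s.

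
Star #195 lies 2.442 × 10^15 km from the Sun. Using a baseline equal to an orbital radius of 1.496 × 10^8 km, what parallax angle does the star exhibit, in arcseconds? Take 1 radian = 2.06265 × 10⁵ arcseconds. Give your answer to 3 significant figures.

θ ≈ B/d = (1.496 × 10^8) / (2.442 × 10^15) = 6.1261 × 10^-8 rad.
In arcseconds: 6.1261 × 10^-8 × 206265 = 0.012636″.

0.0126 arcsec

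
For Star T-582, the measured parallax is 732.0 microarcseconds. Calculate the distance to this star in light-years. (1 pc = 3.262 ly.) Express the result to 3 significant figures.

4460 light years

p = 732.0 microarcseconds = 0.0007320 arcsec.
d = 1/p = 1/0.0007320 = 1366.1 pc.
In light-years: 1366.1 × 3.262 = 4456.2 ly.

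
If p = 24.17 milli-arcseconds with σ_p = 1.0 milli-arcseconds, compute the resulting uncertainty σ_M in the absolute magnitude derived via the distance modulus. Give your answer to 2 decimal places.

σ_M = 0.09 mag

M = m − 5 log₁₀ d + 5 = m + 5 log₁₀ p + 5, so ∂M/∂p = 5/(p ln 10).
σ_M = (5/ln 10) · (σ_p/p) = 2.1715 × 1.0/24.17 = 2.1715 × 0.041374 = 0.089844.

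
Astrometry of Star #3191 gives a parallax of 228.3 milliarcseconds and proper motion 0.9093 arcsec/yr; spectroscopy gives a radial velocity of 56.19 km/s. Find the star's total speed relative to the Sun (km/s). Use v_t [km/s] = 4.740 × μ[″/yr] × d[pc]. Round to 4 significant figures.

59.28 km/s

d = 1/p = 1/0.2283″ = 4.3802 pc.
v_t = 4.740 μ d = 4.740 × 0.9093 × 4.3802 = 18.879 km/s.
v = √(v_r² + v_t²) = √(56.19² + 18.879²) = √3513.73 = 59.277 km/s.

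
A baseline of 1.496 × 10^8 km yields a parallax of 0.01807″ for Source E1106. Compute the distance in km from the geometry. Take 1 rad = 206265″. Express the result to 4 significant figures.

1.708 × 10^15 km

θ = 0.01807″ = 0.01807/206265 = 8.7606 × 10^-8 rad.
d = B/θ = (1.496 × 10^8) / (8.7606 × 10^-8) = 1.7076 × 10^15 km.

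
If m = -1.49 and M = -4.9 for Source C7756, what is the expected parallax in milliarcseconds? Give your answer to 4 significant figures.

20.80 mas

m − M = -1.49 − (-4.9) = 3.41.
d = 10^((m−M)/5 + 1) = 10^1.682 = 48.084 pc.
p = 1/d = 1/48.084 = 0.020797 arcsec = 20.797 mas.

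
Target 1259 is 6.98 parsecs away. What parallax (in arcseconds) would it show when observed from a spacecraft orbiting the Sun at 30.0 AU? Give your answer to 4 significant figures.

p (arcsec) = B (AU) / d (pc).
p = 30.0 / 6.98 = 4.298 arcsec.

4.298 arcsec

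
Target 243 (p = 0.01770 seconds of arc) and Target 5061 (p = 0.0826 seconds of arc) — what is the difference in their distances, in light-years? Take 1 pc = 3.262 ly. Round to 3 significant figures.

d_A = 1/0.01770″ = 56.497 pc; d_B = 1/0.08260″ = 12.107 pc.
|d_B − d_A| = |12.107 − 56.497| = 44.39 pc = 44.39 × 3.262 ly = 144.8 ly.

145 ly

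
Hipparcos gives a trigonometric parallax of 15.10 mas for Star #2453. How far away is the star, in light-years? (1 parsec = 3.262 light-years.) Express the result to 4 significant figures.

216.0 light years

p = 15.10 mas = 0.01510 arcsec.
d = 1/p = 1/0.01510 = 66.225 pc.
In light-years: 66.225 × 3.262 = 216.03 ly.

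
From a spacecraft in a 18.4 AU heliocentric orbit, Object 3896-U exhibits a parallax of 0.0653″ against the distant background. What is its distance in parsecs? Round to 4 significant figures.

281.8 pc

With baseline B (in AU) and parallax p (in arcsec), d = B/p parsecs.
d = 18.4 / 0.0653 = 281.78 pc.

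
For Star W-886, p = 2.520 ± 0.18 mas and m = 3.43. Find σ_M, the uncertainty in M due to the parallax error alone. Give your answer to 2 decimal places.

M = m − 5 log₁₀ d + 5 = m + 5 log₁₀ p + 5, so ∂M/∂p = 5/(p ln 10).
σ_M = (5/ln 10) · (σ_p/p) = 2.1715 × 0.18/2.520 = 2.1715 × 0.071429 = 0.15511.

σ_M = 0.16 mag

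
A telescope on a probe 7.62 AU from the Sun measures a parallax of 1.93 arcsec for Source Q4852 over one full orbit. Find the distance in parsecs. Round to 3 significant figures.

3.95 pc

With baseline B (in AU) and parallax p (in arcsec), d = B/p parsecs.
d = 7.62 / 1.93 = 3.9482 pc.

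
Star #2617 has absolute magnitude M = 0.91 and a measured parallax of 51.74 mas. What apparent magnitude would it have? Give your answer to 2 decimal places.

d = 1/p = 1/0.05174″ = 19.327 pc.
m − M = 5 log₁₀ d − 5 = 5 log₁₀(19.327) − 5 = 6.4308 − 5 = 1.4308.
m = M + (m − M) = 0.91 + 1.4308 = 2.34.

m = 2.34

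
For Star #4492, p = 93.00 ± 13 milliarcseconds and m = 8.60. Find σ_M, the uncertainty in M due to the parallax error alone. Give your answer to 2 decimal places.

σ_M = 0.30 mag

M = m − 5 log₁₀ d + 5 = m + 5 log₁₀ p + 5, so ∂M/∂p = 5/(p ln 10).
σ_M = (5/ln 10) · (σ_p/p) = 2.1715 × 13/93.00 = 2.1715 × 0.13978 = 0.30353.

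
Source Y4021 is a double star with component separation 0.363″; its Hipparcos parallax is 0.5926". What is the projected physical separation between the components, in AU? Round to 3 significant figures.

0.613 AU

d = 1/p = 1/0.5926″ = 1.6875 pc.
At distance d (pc), an angle of θ arcsec spans θ·d AU: s = 0.363 × 1.6875 = 0.61256 AU.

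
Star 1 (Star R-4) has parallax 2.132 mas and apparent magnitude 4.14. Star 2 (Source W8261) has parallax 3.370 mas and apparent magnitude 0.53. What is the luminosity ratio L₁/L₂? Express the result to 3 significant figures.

L₁/L₂ = 0.0899

d₁ = 1/p₁ = 1/0.002132″ = 469.04 pc; d₂ = 1/p₂ = 1/0.003370″ = 296.74 pc.
M₁ = m₁ − 5 log₁₀ d₁ + 5 = 4.14 − 13.3560 + 5 = -4.2160.
M₂ = 0.53 − 12.3619 + 5 = -6.8319.
L₁/L₂ = 10^(0.4(M₂ − M₁)) = 10^(0.4 × (-2.6159)) = 10^(-1.04636) = 0.089875.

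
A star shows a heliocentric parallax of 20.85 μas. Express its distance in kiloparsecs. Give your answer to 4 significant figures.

47.96 kpc

p = 20.85 μas = 0.00002085 arcsec.
d = 1/p = 1/0.00002085 = 47962 pc.
= 47.962 kpc.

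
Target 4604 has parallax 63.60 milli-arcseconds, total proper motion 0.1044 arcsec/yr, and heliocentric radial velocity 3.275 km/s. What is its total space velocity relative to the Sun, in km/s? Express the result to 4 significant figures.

d = 1/p = 1/0.06360″ = 15.723 pc.
v_t = 4.740 μ d = 4.740 × 0.1044 × 15.723 = 7.7806 km/s.
v = √(v_r² + v_t²) = √(3.275² + 7.7806²) = √71.2634 = 8.4418 km/s.

8.442 km/s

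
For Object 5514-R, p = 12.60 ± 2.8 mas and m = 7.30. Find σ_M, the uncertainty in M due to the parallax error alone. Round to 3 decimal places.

M = m − 5 log₁₀ d + 5 = m + 5 log₁₀ p + 5, so ∂M/∂p = 5/(p ln 10).
σ_M = (5/ln 10) · (σ_p/p) = 2.1715 × 2.8/12.60 = 2.1715 × 0.22222 = 0.48255.

σ_M = 0.483 mag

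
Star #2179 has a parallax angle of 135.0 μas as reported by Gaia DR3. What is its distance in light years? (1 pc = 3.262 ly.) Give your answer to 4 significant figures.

24160 light years

p = 135.0 μas = 0.0001350 arcsec.
d = 1/p = 1/0.0001350 = 7407.4 pc.
In light-years: 7407.4 × 3.262 = 24163 ly.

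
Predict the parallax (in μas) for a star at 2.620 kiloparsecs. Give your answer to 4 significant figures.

d = 2.620 kpc = 2620 pc.
p = 1/d = 1/2620 = 0.00038168 arcsec.
= 0.00038168 × 10⁶ = 381.68 μas.

381.7 μas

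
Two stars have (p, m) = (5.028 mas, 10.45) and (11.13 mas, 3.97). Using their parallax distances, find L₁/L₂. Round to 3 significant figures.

d₁ = 1/p₁ = 1/0.005028″ = 198.89 pc; d₂ = 1/p₂ = 1/0.01113″ = 89.847 pc.
M₁ = m₁ − 5 log₁₀ d₁ + 5 = 10.45 − 11.4931 + 5 = 3.9569.
M₂ = 3.97 − 9.7675 + 5 = -0.7975.
L₁/L₂ = 10^(0.4(M₂ − M₁)) = 10^(0.4 × (-4.7544)) = 10^(-1.90176) = 0.012538.

L₁/L₂ = 0.0125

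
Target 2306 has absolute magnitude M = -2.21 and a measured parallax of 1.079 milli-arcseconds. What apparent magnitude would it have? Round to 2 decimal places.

m = 7.62

d = 1/p = 1/0.001079″ = 926.78 pc.
m − M = 5 log₁₀ d − 5 = 5 log₁₀(926.78) − 5 = 14.8349 − 5 = 9.8349.
m = M + (m − M) = -2.21 + 9.8349 = 7.62.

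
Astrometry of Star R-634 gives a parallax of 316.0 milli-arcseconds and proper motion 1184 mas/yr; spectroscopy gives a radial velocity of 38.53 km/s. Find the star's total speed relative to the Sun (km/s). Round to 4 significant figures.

42.43 km/s

d = 1/p = 1/0.3160″ = 3.1646 pc.
μ = 1184 mas/yr = 1.184 ″/yr.
v_t = 4.740 μ d = 4.740 × 1.184 × 3.1646 = 17.76 km/s.
v = √(v_r² + v_t²) = √(38.53² + 17.76²) = √1799.98 = 42.426 km/s.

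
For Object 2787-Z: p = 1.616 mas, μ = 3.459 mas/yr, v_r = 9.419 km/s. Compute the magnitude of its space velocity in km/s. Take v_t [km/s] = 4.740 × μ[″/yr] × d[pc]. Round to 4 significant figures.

d = 1/p = 1/0.001616″ = 618.81 pc.
μ = 3.459 mas/yr = 0.003459 ″/yr.
v_t = 4.740 μ d = 4.740 × 0.003459 × 618.81 = 10.146 km/s.
v = √(v_r² + v_t²) = √(9.419² + 10.146²) = √191.659 = 13.844 km/s.

13.84 km/s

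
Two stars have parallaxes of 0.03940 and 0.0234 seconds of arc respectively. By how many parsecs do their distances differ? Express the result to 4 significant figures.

d_A = 1/0.03940″ = 25.381 pc; d_B = 1/0.02340″ = 42.735 pc.
|d_B − d_A| = |42.735 − 25.381| = 17.354 pc.

17.35 pc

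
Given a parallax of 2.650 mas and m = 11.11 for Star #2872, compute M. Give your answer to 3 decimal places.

d = 1/p = 1/0.002650″ = 377.36 pc.
m − M = 5 log₁₀(377.36) − 5 = 12.8838 − 5 = 7.8838.
M = m − (m − M) = 11.11 − 7.8838 = 3.226.

M = 3.226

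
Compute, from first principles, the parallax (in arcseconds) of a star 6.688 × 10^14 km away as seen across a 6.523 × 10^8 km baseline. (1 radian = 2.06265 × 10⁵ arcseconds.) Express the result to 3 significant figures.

θ ≈ B/d = (6.523 × 10^8) / (6.688 × 10^14) = 9.7533 × 10^-7 rad.
In arcseconds: 9.7533 × 10^-7 × 206265 = 0.20118″.

0.201 arcsec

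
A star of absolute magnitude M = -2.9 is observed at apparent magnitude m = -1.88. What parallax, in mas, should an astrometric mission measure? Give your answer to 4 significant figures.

m − M = -1.88 − (-2.9) = 1.02.
d = 10^((m−M)/5 + 1) = 10^1.204 = 15.996 pc.
p = 1/d = 1/15.996 = 0.062516 arcsec = 62.516 mas.

62.52 mas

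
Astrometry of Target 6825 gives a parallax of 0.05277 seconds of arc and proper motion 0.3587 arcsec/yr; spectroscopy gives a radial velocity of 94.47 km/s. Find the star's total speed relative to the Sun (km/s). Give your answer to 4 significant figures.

d = 1/p = 1/0.05277″ = 18.95 pc.
v_t = 4.740 μ d = 4.740 × 0.3587 × 18.95 = 32.22 km/s.
v = √(v_r² + v_t²) = √(94.47² + 32.22²) = √9962.71 = 99.813 km/s.

99.81 km/s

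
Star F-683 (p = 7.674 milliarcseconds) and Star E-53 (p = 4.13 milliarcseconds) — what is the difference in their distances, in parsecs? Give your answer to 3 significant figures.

112 pc

d_A = 1/0.007674″ = 130.31 pc; d_B = 1/0.004130″ = 242.13 pc.
|d_B − d_A| = |242.13 − 130.31| = 111.82 pc.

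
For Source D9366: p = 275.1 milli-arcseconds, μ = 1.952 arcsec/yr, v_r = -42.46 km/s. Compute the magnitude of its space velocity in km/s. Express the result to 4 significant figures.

d = 1/p = 1/0.2751″ = 3.635 pc.
v_t = 4.740 μ d = 4.740 × 1.952 × 3.635 = 33.633 km/s.
v = √(v_r² + v_t²) = √((-42.46)² + 33.633²) = √2934.03 = 54.167 km/s.

54.17 km/s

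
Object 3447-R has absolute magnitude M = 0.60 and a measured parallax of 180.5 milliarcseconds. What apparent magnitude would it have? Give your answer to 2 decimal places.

d = 1/p = 1/0.1805″ = 5.5402 pc.
m − M = 5 log₁₀ d − 5 = 5 log₁₀(5.5402) − 5 = 3.7176 − 5 = -1.2824.
m = M + (m − M) = 0.60 + (-1.2824) = -0.68.

m = -0.68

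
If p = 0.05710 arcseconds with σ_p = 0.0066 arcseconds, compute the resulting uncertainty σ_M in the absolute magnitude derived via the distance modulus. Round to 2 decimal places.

M = m − 5 log₁₀ d + 5 = m + 5 log₁₀ p + 5, so ∂M/∂p = 5/(p ln 10).
σ_M = (5/ln 10) · (σ_p/p) = 2.1715 × 0.0066/0.05710 = 2.1715 × 0.11559 = 0.251.

σ_M = 0.25 mag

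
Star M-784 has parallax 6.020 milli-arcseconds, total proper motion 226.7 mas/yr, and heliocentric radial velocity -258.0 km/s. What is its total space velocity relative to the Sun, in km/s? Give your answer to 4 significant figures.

313.7 km/s

d = 1/p = 1/0.006020″ = 166.11 pc.
μ = 226.7 mas/yr = 0.2267 ″/yr.
v_t = 4.740 μ d = 4.740 × 0.2267 × 166.11 = 178.49 km/s.
v = √(v_r² + v_t²) = √((-258.0)² + 178.49²) = √98422.7 = 313.72 km/s.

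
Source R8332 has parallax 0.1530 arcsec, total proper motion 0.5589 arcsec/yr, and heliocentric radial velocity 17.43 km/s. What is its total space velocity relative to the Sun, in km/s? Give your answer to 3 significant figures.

24.6 km/s

d = 1/p = 1/0.1530″ = 6.5359 pc.
v_t = 4.740 μ d = 4.740 × 0.5589 × 6.5359 = 17.315 km/s.
v = √(v_r² + v_t²) = √(17.43² + 17.315²) = √603.614 = 24.569 km/s.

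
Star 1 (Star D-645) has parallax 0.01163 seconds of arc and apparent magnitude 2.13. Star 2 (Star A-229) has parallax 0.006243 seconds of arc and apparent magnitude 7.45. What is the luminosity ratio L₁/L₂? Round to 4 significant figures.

L₁/L₂ = 38.69

d₁ = 1/p₁ = 1/0.01163″ = 85.985 pc; d₂ = 1/p₂ = 1/0.006243″ = 160.18 pc.
M₁ = m₁ − 5 log₁₀ d₁ + 5 = 2.13 − 9.6721 + 5 = -2.5421.
M₂ = 7.45 − 11.0230 + 5 = 1.4270.
L₁/L₂ = 10^(0.4(M₂ − M₁)) = 10^(0.4 × 3.9691) = 10^1.58764 = 38.694.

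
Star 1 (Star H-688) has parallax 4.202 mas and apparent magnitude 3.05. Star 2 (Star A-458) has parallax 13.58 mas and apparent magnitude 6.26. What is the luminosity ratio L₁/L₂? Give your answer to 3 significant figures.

d₁ = 1/p₁ = 1/0.004202″ = 237.98 pc; d₂ = 1/p₂ = 1/0.01358″ = 73.638 pc.
M₁ = m₁ − 5 log₁₀ d₁ + 5 = 3.05 − 11.8827 + 5 = -3.8327.
M₂ = 6.26 − 9.3355 + 5 = 1.9245.
L₁/L₂ = 10^(0.4(M₂ − M₁)) = 10^(0.4 × 5.7572) = 10^2.30288 = 200.85.

L₁/L₂ = 201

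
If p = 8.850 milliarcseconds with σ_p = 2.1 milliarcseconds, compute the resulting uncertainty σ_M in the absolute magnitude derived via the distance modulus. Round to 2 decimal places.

σ_M = 0.52 mag

M = m − 5 log₁₀ d + 5 = m + 5 log₁₀ p + 5, so ∂M/∂p = 5/(p ln 10).
σ_M = (5/ln 10) · (σ_p/p) = 2.1715 × 2.1/8.850 = 2.1715 × 0.23729 = 0.51528.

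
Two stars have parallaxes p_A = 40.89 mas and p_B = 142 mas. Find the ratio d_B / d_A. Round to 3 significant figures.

Since d = 1/p, d_B/d_A = p_A/p_B.
= 40.89 / 142 = 0.28796.

0.288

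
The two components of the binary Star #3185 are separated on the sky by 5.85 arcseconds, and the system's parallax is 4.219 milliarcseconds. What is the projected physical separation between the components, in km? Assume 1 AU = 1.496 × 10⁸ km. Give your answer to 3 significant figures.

2.07 × 10^11 km

d = 1/p = 1/0.004219″ = 237.02 pc.
At distance d (pc), an angle of θ arcsec spans θ·d AU: s = 5.85 × 237.02 = 1386.6 AU.
= 1386.6 × 1.496 × 10⁸ km = 2.0744 × 10^11 km.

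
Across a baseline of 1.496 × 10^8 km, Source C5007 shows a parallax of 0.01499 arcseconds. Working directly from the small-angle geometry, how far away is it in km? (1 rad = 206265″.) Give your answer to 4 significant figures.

θ = 0.01499″ = 0.01499/206265 = 7.2674 × 10^-8 rad.
d = B/θ = (1.496 × 10^8) / (7.2674 × 10^-8) = 2.0585 × 10^15 km.

2.059 × 10^15 km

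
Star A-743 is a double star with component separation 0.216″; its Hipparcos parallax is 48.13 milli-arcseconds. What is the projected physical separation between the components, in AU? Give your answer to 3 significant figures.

d = 1/p = 1/0.04813″ = 20.777 pc.
At distance d (pc), an angle of θ arcsec spans θ·d AU: s = 0.216 × 20.777 = 4.4878 AU.

4.49 AU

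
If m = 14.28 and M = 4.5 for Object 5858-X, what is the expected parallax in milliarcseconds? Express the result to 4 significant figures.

1.107 mas

m − M = 14.28 − 4.5 = 9.78.
d = 10^((m−M)/5 + 1) = 10^2.956 = 903.65 pc.
p = 1/d = 1/903.65 = 0.0011066 arcsec = 1.1066 mas.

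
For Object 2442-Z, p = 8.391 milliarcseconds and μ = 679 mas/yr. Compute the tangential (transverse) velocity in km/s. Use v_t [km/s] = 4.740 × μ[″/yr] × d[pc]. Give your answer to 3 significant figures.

384 km/s

d = 1/p = 1/0.008391″ = 119.18 pc.
μ = 679 mas/yr = 0.679 ″/yr.
v_t = 4.74 × μ × d = 4.74 × 0.679 × 119.18 = 383.58 km/s.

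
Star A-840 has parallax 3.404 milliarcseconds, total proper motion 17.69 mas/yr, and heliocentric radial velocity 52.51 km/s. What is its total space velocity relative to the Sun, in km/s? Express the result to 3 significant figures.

58.0 km/s

d = 1/p = 1/0.003404″ = 293.77 pc.
μ = 17.69 mas/yr = 0.01769 ″/yr.
v_t = 4.740 μ d = 4.740 × 0.01769 × 293.77 = 24.633 km/s.
v = √(v_r² + v_t²) = √(52.51² + 24.633²) = √3364.08 = 58.001 km/s.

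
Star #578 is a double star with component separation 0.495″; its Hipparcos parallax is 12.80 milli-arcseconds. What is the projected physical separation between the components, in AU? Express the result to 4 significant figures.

38.67 AU

d = 1/p = 1/0.01280″ = 78.125 pc.
At distance d (pc), an angle of θ arcsec spans θ·d AU: s = 0.495 × 78.125 = 38.672 AU.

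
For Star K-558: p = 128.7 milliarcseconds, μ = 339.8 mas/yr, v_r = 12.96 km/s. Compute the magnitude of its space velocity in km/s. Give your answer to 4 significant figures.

d = 1/p = 1/0.1287″ = 7.77 pc.
μ = 339.8 mas/yr = 0.3398 ″/yr.
v_t = 4.740 μ d = 4.740 × 0.3398 × 7.77 = 12.515 km/s.
v = √(v_r² + v_t²) = √(12.96² + 12.515²) = √324.587 = 18.016 km/s.

18.02 km/s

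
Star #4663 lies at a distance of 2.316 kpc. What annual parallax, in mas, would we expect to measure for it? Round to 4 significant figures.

0.4318 mas

d = 2.316 kpc = 2316 pc.
p = 1/d = 1/2316 = 0.00043178 arcsec.
= 0.00043178 × 1000 = 0.43178 mas.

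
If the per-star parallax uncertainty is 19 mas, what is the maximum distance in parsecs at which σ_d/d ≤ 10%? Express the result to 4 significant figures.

σ_d/d = σ_p/p, so the condition is σ_p/p ≤ 0.10, i.e. p ≥ σ_p/0.10.
p_min = 19/0.10 = 190 mas = 0.19 arcsec.
d_max = 1/p_min = 1/0.19 = 5.2632 pc.

5.263 pc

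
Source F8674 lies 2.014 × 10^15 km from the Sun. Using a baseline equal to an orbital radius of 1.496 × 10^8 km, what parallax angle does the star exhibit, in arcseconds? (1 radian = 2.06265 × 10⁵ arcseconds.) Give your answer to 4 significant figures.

0.01532 arcsec

θ ≈ B/d = (1.496 × 10^8) / (2.014 × 10^15) = 7.4280 × 10^-8 rad.
In arcseconds: 7.4280 × 10^-8 × 206265 = 0.015321″.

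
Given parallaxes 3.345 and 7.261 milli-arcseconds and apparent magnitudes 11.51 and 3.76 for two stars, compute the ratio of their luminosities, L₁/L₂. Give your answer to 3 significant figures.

d₁ = 1/p₁ = 1/0.003345″ = 298.95 pc; d₂ = 1/p₂ = 1/0.007261″ = 137.72 pc.
M₁ = m₁ − 5 log₁₀ d₁ + 5 = 11.51 − 12.3780 + 5 = 4.1320.
M₂ = 3.76 − 10.6950 + 5 = -1.9350.
L₁/L₂ = 10^(0.4(M₂ − M₁)) = 10^(0.4 × (-6.0670)) = 10^(-2.42680) = 0.0037428.

L₁/L₂ = 0.00374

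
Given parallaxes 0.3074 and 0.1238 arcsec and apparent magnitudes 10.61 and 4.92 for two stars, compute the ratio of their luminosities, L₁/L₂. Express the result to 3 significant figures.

d₁ = 1/p₁ = 1/0.3074″ = 3.2531 pc; d₂ = 1/p₂ = 1/0.1238″ = 8.0775 pc.
M₁ = m₁ − 5 log₁₀ d₁ + 5 = 10.61 − 2.5615 + 5 = 13.0485.
M₂ = 4.92 − 4.5364 + 5 = 5.3836.
L₁/L₂ = 10^(0.4(M₂ − M₁)) = 10^(0.4 × (-7.6649)) = 10^(-3.06596) = 0.00085909.

L₁/L₂ = 0.000859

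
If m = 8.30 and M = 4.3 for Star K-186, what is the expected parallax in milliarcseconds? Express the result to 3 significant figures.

m − M = 8.30 − 4.3 = 4.00.
d = 10^((m−M)/5 + 1) = 10^1.800 = 63.096 pc.
p = 1/d = 1/63.096 = 0.015849 arcsec = 15.849 mas.

15.8 mas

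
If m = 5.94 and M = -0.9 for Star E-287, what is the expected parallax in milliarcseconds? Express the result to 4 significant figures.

m − M = 5.94 − (-0.9) = 6.84.
d = 10^((m−M)/5 + 1) = 10^2.368 = 233.35 pc.
p = 1/d = 1/233.35 = 0.0042854 arcsec = 4.2854 mas.

4.285 mas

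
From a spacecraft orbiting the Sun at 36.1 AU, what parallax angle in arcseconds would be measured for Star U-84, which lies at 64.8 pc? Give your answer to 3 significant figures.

0.557 arcsec

p (arcsec) = B (AU) / d (pc).
p = 36.1 / 64.8 = 0.5571 arcsec.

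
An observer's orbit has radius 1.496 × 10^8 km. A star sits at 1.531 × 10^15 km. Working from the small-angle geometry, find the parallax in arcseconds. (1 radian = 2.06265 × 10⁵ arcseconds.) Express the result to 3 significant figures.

0.0202 arcsec

θ ≈ B/d = (1.496 × 10^8) / (1.531 × 10^15) = 9.7714 × 10^-8 rad.
In arcseconds: 9.7714 × 10^-8 × 206265 = 0.020155″.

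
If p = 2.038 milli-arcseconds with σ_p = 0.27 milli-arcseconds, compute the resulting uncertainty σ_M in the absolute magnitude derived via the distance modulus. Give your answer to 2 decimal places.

M = m − 5 log₁₀ d + 5 = m + 5 log₁₀ p + 5, so ∂M/∂p = 5/(p ln 10).
σ_M = (5/ln 10) · (σ_p/p) = 2.1715 × 0.27/2.038 = 2.1715 × 0.13248 = 0.28768.

σ_M = 0.29 mag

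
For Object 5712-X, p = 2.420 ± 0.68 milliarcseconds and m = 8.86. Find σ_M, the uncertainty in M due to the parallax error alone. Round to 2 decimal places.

σ_M = 0.61 mag

M = m − 5 log₁₀ d + 5 = m + 5 log₁₀ p + 5, so ∂M/∂p = 5/(p ln 10).
σ_M = (5/ln 10) · (σ_p/p) = 2.1715 × 0.68/2.420 = 2.1715 × 0.28099 = 0.61017.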